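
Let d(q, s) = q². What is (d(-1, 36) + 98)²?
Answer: 9801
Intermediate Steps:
(d(-1, 36) + 98)² = ((-1)² + 98)² = (1 + 98)² = 99² = 9801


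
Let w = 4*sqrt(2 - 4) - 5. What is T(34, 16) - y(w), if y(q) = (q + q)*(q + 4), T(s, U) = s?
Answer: 88 + 48*I*sqrt(2) ≈ 88.0 + 67.882*I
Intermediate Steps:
w = -5 + 4*I*sqrt(2) (w = 4*sqrt(-2) - 5 = 4*(I*sqrt(2)) - 5 = 4*I*sqrt(2) - 5 = -5 + 4*I*sqrt(2) ≈ -5.0 + 5.6569*I)
y(q) = 2*q*(4 + q) (y(q) = (2*q)*(4 + q) = 2*q*(4 + q))
T(34, 16) - y(w) = 34 - 2*(-5 + 4*I*sqrt(2))*(4 + (-5 + 4*I*sqrt(2))) = 34 - 2*(-5 + 4*I*sqrt(2))*(-1 + 4*I*sqrt(2)) = 34 - 2*(-1 + 4*I*sqrt(2))*(-5 + 4*I*sqrt(2))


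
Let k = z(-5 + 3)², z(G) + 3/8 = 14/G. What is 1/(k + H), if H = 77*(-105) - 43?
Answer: -64/516711 ≈ -0.00012386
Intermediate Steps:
H = -8128 (H = -8085 - 43 = -8128)
z(G) = -3/8 + 14/G
k = 3481/64 (k = (-3/8 + 14/(-5 + 3))² = (-3/8 + 14/(-2))² = (-3/8 + 14*(-½))² = (-3/8 - 7)² = (-59/8)² = 3481/64 ≈ 54.391)
1/(k + H) = 1/(3481/64 - 8128) = 1/(-516711/64) = -64/516711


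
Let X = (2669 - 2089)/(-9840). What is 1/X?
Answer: -492/29 ≈ -16.966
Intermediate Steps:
X = -29/492 (X = 580*(-1/9840) = -29/492 ≈ -0.058943)
1/X = 1/(-29/492) = -492/29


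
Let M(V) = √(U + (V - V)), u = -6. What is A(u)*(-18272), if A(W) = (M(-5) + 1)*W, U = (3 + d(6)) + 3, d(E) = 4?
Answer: 109632 + 109632*√10 ≈ 4.5632e+5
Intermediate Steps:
U = 10 (U = (3 + 4) + 3 = 7 + 3 = 10)
M(V) = √10 (M(V) = √(10 + (V - V)) = √(10 + 0) = √10)
A(W) = W*(1 + √10) (A(W) = (√10 + 1)*W = (1 + √10)*W = W*(1 + √10))
A(u)*(-18272) = -6*(1 + √10)*(-18272) = (-6 - 6*√10)*(-18272) = 109632 + 109632*√10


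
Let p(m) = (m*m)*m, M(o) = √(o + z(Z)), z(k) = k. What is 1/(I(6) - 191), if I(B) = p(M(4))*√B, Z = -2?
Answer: -191/36433 - 4*√3/36433 ≈ -0.0054327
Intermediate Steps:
M(o) = √(-2 + o) (M(o) = √(o - 2) = √(-2 + o))
p(m) = m³ (p(m) = m²*m = m³)
I(B) = 2*√2*√B (I(B) = (√(-2 + 4))³*√B = (√2)³*√B = (2*√2)*√B = 2*√2*√B)
1/(I(6) - 191) = 1/(2*√2*√6 - 191) = 1/(4*√3 - 191) = 1/(-191 + 4*√3)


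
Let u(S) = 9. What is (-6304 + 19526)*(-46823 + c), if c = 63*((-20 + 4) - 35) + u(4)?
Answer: -661456994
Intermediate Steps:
c = -3204 (c = 63*((-20 + 4) - 35) + 9 = 63*(-16 - 35) + 9 = 63*(-51) + 9 = -3213 + 9 = -3204)
(-6304 + 19526)*(-46823 + c) = (-6304 + 19526)*(-46823 - 3204) = 13222*(-50027) = -661456994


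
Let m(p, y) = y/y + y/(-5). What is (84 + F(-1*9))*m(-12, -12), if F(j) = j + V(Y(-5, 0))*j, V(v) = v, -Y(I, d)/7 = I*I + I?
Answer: 4539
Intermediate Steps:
Y(I, d) = -7*I - 7*I² (Y(I, d) = -7*(I*I + I) = -7*(I² + I) = -7*(I + I²) = -7*I - 7*I²)
m(p, y) = 1 - y/5 (m(p, y) = 1 + y*(-⅕) = 1 - y/5)
F(j) = -139*j (F(j) = j + (-7*(-5)*(1 - 5))*j = j + (-7*(-5)*(-4))*j = j - 140*j = -139*j)
(84 + F(-1*9))*m(-12, -12) = (84 - (-139)*9)*(1 - ⅕*(-12)) = (84 - 139*(-9))*(1 + 12/5) = (84 + 1251)*(17/5) = 1335*(17/5) = 4539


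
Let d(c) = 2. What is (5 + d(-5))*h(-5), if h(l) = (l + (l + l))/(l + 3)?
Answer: 105/2 ≈ 52.500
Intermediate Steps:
h(l) = 3*l/(3 + l) (h(l) = (l + 2*l)/(3 + l) = (3*l)/(3 + l) = 3*l/(3 + l))
(5 + d(-5))*h(-5) = (5 + 2)*(3*(-5)/(3 - 5)) = 7*(3*(-5)/(-2)) = 7*(3*(-5)*(-½)) = 7*(15/2) = 105/2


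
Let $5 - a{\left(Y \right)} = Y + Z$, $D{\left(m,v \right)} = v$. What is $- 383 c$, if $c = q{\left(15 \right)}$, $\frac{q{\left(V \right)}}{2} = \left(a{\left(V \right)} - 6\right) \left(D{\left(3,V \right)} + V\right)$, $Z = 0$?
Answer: $367680$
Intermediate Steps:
$a{\left(Y \right)} = 5 - Y$ ($a{\left(Y \right)} = 5 - \left(Y + 0\right) = 5 - Y$)
$q{\left(V \right)} = 4 V \left(-1 - V\right)$ ($q{\left(V \right)} = 2 \left(\left(5 - V\right) - 6\right) \left(V + V\right) = 2 \left(-1 - V\right) 2 V = 2 \cdot 2 V \left(-1 - V\right) = 4 V \left(-1 - V\right)$)
$c = -960$ ($c = 4 \cdot 15 \left(-1 - 15\right) = 4 \cdot 15 \left(-16\right) = -960$)
$- 383 c = - 383 \left(-960\right) = \left(-1\right) \left(-367680\right) = 367680$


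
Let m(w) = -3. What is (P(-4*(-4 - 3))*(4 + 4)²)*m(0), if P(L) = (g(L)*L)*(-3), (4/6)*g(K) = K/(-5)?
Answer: -677376/5 ≈ -1.3548e+5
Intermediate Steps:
g(K) = -3*K/10 (g(K) = 3*(K/(-5))/2 = 3*(K*(-⅕))/2 = 3*(-K/5)/2 = -3*K/10)
P(L) = 9*L²/10 (P(L) = ((-3*L/10)*L)*(-3) = -3*L²/10*(-3) = 9*L²/10)
(P(-4*(-4 - 3))*(4 + 4)²)*m(0) = ((9*(-4*(-4 - 3))²/10)*(4 + 4)²)*(-3) = ((9*(-4*(-7))²/10)*8²)*(-3) = (((9/10)*28²)*64)*(-3) = (((9/10)*784)*64)*(-3) = ((3528/5)*64)*(-3) = (225792/5)*(-3) = -677376/5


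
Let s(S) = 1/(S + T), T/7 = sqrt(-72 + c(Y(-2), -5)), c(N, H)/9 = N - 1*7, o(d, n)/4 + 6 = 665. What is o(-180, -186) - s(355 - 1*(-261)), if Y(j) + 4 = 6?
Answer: 145051084/55027 + 3*I*sqrt(13)/55027 ≈ 2636.0 + 0.00019657*I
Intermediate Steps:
o(d, n) = 2636 (o(d, n) = -24 + 4*665 = -24 + 2660 = 2636)
Y(j) = 2 (Y(j) = -4 + 6 = 2)
c(N, H) = -63 + 9*N (c(N, H) = 9*(N - 1*7) = 9*(N - 7) = 9*(-7 + N) = -63 + 9*N)
T = 21*I*sqrt(13) (T = 7*sqrt(-72 + (-63 + 9*2)) = 7*sqrt(-72 + (-63 + 18)) = 7*sqrt(-72 - 45) = 7*sqrt(-117) = 7*(3*I*sqrt(13)) = 21*I*sqrt(13) ≈ 75.717*I)
s(S) = 1/(S + 21*I*sqrt(13))
o(-180, -186) - s(355 - 1*(-261)) = 2636 - 1/((355 - 1*(-261)) + 21*I*sqrt(13)) = 2636 - 1/((355 + 261) + 21*I*sqrt(13)) = 2636 - 1/(616 + 21*I*sqrt(13))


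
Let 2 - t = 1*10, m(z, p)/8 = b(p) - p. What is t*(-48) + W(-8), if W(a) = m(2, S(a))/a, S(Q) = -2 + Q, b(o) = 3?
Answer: 371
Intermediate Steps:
m(z, p) = 24 - 8*p (m(z, p) = 8*(3 - p) = 24 - 8*p)
t = -8 (t = 2 - 10 = -8)
W(a) = (40 - 8*a)/a (W(a) = (24 - 8*(-2 + a))/a = (24 + (16 - 8*a))/a = (40 - 8*a)/a)
t*(-48) + W(-8) = -8*(-48) + (-8 + 40/(-8)) = 384 + (-8 + 40*(-1/8)) = 384 + (-8 - 5) = 384 - 13 = 371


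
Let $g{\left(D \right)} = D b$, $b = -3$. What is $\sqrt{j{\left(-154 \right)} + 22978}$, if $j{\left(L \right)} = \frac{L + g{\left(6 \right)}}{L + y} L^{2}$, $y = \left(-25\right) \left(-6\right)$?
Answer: $\sqrt{1042766} \approx 1021.2$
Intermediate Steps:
$g{\left(D \right)} = - 3 D$ ($g{\left(D \right)} = D \left(-3\right) = - 3 D$)
$y = 150$
$j{\left(L \right)} = \frac{L^{2} \left(-18 + L\right)}{150 + L}$ ($j{\left(L \right)} = \frac{L - 18}{L + 150} L^{2} = \frac{L - 18}{150 + L} L^{2} = \frac{-18 + L}{150 + L} L^{2} = \frac{L^{2} \left(-18 + L\right)}{150 + L}$)
$\sqrt{j{\left(-154 \right)} + 22978} = \sqrt{\frac{\left(-154\right)^{2} \left(-18 - 154\right)}{150 - 154} + 22978} = \sqrt{23716 \frac{1}{-4} \left(-172\right) + 22978} = \sqrt{23716 \left(- \frac{1}{4}\right) \left(-172\right) + 22978} = \sqrt{1019788 + 22978} = \sqrt{1042766}$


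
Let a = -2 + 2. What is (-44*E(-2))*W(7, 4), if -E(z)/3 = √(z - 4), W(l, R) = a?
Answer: 0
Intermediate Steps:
a = 0
W(l, R) = 0
E(z) = -3*√(-4 + z) (E(z) = -3*√(z - 4) = -3*√(-4 + z))
(-44*E(-2))*W(7, 4) = -(-132)*√(-4 - 2)*0 = -(-132)*√(-6)*0 = -(-132)*I*√6*0 = (132*I*√6)*0 = 0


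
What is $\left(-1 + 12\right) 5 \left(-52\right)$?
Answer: $-2860$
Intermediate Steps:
$\left(-1 + 12\right) 5 \left(-52\right) = 11 \cdot 5 \left(-52\right) = 55 \left(-52\right) = -2860$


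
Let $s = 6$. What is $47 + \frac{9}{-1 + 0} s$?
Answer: $-7$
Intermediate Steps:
$47 + \frac{9}{-1 + 0} s = 47 + \frac{9}{-1 + 0} \cdot 6 = 47 + \frac{9}{-1} \cdot 6 = 47 + 9 \left(-1\right) 6 = 47 - 54 = -7$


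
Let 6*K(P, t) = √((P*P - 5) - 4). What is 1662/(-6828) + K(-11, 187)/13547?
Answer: -277/1138 + 2*√7/40641 ≈ -0.24328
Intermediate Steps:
K(P, t) = √(-9 + P²)/6 (K(P, t) = √((P*P - 5) - 4)/6 = √((P² - 5) - 4)/6 = √((-5 + P²) - 4)/6 = √(-9 + P²)/6)
1662/(-6828) + K(-11, 187)/13547 = 1662/(-6828) + (√(-9 + (-11)²)/6)/13547 = 1662*(-1/6828) + (√(-9 + 121)/6)*(1/13547) = -277/1138 + (√112/6)*(1/13547) = -277/1138 + ((4*√7)/6)*(1/13547) = -277/1138 + (2*√7/3)*(1/13547) = -277/1138 + 2*√7/40641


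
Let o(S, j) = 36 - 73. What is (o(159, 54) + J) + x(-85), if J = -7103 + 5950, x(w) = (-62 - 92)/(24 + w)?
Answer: -72436/61 ≈ -1187.5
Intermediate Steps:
o(S, j) = -37
x(w) = -154/(24 + w)
J = -1153
(o(159, 54) + J) + x(-85) = (-37 - 1153) - 154/(24 - 85) = -1190 - 154/(-61) = -1190 - 154*(-1/61) = -1190 + 154/61 = -72436/61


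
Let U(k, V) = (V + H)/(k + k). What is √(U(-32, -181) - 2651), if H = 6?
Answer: I*√169489/8 ≈ 51.461*I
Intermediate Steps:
U(k, V) = (6 + V)/(2*k) (U(k, V) = (V + 6)/(k + k) = (6 + V)/((2*k)) = (6 + V)*(1/(2*k)) = (6 + V)/(2*k))
√(U(-32, -181) - 2651) = √((½)*(6 - 181)/(-32) - 2651) = √((½)*(-1/32)*(-175) - 2651) = √(175/64 - 2651) = √(-169489/64) = I*√169489/8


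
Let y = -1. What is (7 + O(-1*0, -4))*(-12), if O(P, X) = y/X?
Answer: -87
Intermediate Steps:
O(P, X) = -1/X
(7 + O(-1*0, -4))*(-12) = (7 - 1/(-4))*(-12) = (7 - 1*(-¼))*(-12) = (7 + ¼)*(-12) = (29/4)*(-12) = -87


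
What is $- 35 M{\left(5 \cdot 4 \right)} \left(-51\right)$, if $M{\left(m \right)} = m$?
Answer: $35700$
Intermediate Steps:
$- 35 M{\left(5 \cdot 4 \right)} \left(-51\right) = - 35 \cdot 5 \cdot 4 \left(-51\right) = \left(-35\right) 20 \left(-51\right) = \left(-700\right) \left(-51\right) = 35700$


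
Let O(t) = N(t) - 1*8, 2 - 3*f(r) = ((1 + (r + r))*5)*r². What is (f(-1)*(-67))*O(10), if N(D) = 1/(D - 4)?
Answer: 22043/18 ≈ 1224.6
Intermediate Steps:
N(D) = 1/(-4 + D)
f(r) = ⅔ - r²*(5 + 10*r)/3 (f(r) = ⅔ - (1 + (r + r))*5*r²/3 = ⅔ - (1 + 2*r)*5*r²/3 = ⅔ - (5 + 10*r)*r²/3 = ⅔ - r²*(5 + 10*r)/3)
O(t) = -8 + 1/(-4 + t) (O(t) = 1/(-4 + t) - 1*8 = 1/(-4 + t) - 8 = -8 + 1/(-4 + t))
(f(-1)*(-67))*O(10) = ((⅔ - 10/3*(-1)³ - 5/3*(-1)²)*(-67))*((33 - 8*10)/(-4 + 10)) = ((⅔ - 10/3*(-1) - 5/3*1)*(-67))*((33 - 80)/6) = ((⅔ + 10/3 - 5/3)*(-67))*((⅙)*(-47)) = ((7/3)*(-67))*(-47/6) = -469/3*(-47/6) = 22043/18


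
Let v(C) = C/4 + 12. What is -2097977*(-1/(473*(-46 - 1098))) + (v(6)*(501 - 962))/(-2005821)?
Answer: -10865112955/2804583496 ≈ -3.8741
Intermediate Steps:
v(C) = 12 + C/4 (v(C) = C*(¼) + 12 = C/4 + 12 = 12 + C/4)
-2097977*(-1/(473*(-46 - 1098))) + (v(6)*(501 - 962))/(-2005821) = -2097977*(-1/(473*(-46 - 1098))) + ((12 + (¼)*6)*(501 - 962))/(-2005821) = -2097977/((-473*(-1144))) + ((12 + 3/2)*(-461))*(-1/2005821) = -2097977/541112 + ((27/2)*(-461))*(-1/2005821) = -2097977*1/541112 - 12447/2*(-1/2005821) = -2097977/541112 + 1383/445738 = -10865112955/2804583496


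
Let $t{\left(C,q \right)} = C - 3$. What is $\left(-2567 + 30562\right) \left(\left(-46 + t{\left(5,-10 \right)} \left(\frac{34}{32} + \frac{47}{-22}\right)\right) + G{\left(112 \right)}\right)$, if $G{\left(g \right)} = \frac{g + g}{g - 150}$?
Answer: $- \frac{229963655}{152} \approx -1.5129 \cdot 10^{6}$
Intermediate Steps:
$t{\left(C,q \right)} = -3 + C$ ($t{\left(C,q \right)} = C - 3 = -3 + C$)
$G{\left(g \right)} = \frac{2 g}{-150 + g}$
$\left(-2567 + 30562\right) \left(\left(-46 + t{\left(5,-10 \right)} \left(\frac{34}{32} + \frac{47}{-22}\right)\right) + G{\left(112 \right)}\right) = \left(-2567 + 30562\right) \left(\left(-46 + \left(-3 + 5\right) \left(\frac{34}{32} + \frac{47}{-22}\right)\right) + 2 \cdot 112 \frac{1}{-150 + 112}\right) = 27995 \left(\left(-46 + 2 \left(34 \cdot \frac{1}{32} + 47 \left(- \frac{1}{22}\right)\right)\right) + 2 \cdot 112 \frac{1}{-38}\right) = 27995 \left(\left(-46 + 2 \left(\frac{17}{16} - \frac{47}{22}\right)\right) + 2 \cdot 112 \left(- \frac{1}{38}\right)\right) = 27995 \left(\left(-46 + 2 \left(- \frac{189}{176}\right)\right) - \frac{112}{19}\right) = 27995 \left(\left(-46 - \frac{189}{88}\right) - \frac{112}{19}\right) = 27995 \left(- \frac{4237}{88} - \frac{112}{19}\right) = 27995 \left(- \frac{90359}{1672}\right) = - \frac{229963655}{152}$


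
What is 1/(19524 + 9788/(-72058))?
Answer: 36029/703425302 ≈ 5.1219e-5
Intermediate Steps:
1/(19524 + 9788/(-72058)) = 1/(19524 + 9788*(-1/72058)) = 1/(19524 - 4894/36029) = 1/(703425302/36029) = 36029/703425302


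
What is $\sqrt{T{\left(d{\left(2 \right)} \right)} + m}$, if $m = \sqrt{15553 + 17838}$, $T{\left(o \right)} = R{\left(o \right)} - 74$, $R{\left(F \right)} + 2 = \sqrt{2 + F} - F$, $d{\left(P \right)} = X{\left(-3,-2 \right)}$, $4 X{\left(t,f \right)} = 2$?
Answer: $\frac{\sqrt{-306 + 2 \sqrt{10} + 4 \sqrt{33391}}}{2} \approx 10.383$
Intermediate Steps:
$X{\left(t,f \right)} = \frac{1}{2}$ ($X{\left(t,f \right)} = \frac{1}{4} \cdot 2 = \frac{1}{2}$)
$d{\left(P \right)} = \frac{1}{2}$
$R{\left(F \right)} = -2 + \sqrt{2 + F} - F$ ($R{\left(F \right)} = -2 - \left(F - \sqrt{2 + F}\right) = -2 + \sqrt{2 + F} - F$)
$T{\left(o \right)} = -76 + \sqrt{2 + o} - o$ ($T{\left(o \right)} = \left(-2 + \sqrt{2 + o} - o\right) - 74 = -76 + \sqrt{2 + o} - o$)
$m = \sqrt{33391} \approx 182.73$
$\sqrt{T{\left(d{\left(2 \right)} \right)} + m} = \sqrt{\left(-76 + \sqrt{2 + \frac{1}{2}} - \frac{1}{2}\right) + \sqrt{33391}} = \sqrt{\left(-76 + \sqrt{\frac{5}{2}} - \frac{1}{2}\right) + \sqrt{33391}} = \sqrt{\left(-76 + \frac{\sqrt{10}}{2} - \frac{1}{2}\right) + \sqrt{33391}} = \sqrt{\left(- \frac{153}{2} + \frac{\sqrt{10}}{2}\right) + \sqrt{33391}} = \sqrt{- \frac{153}{2} + \sqrt{33391} + \frac{\sqrt{10}}{2}}$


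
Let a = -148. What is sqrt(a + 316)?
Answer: 2*sqrt(42) ≈ 12.961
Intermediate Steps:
sqrt(a + 316) = sqrt(-148 + 316) = sqrt(168) = 2*sqrt(42)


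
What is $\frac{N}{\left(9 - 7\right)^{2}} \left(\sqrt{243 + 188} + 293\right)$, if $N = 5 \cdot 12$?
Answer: $4395 + 15 \sqrt{431} \approx 4706.4$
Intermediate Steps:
$N = 60$
$\frac{N}{\left(9 - 7\right)^{2}} \left(\sqrt{243 + 188} + 293\right) = \frac{60}{\left(9 - 7\right)^{2}} \left(\sqrt{243 + 188} + 293\right) = \frac{60}{2^{2}} \left(\sqrt{431} + 293\right) = \frac{60}{4} \left(293 + \sqrt{431}\right) = 60 \cdot \frac{1}{4} \left(293 + \sqrt{431}\right) = 15 \left(293 + \sqrt{431}\right) = 4395 + 15 \sqrt{431}$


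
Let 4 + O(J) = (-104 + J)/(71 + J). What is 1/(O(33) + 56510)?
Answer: 104/5876553 ≈ 1.7697e-5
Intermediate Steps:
O(J) = -4 + (-104 + J)/(71 + J)
1/(O(33) + 56510) = 1/((-388 - 3*33)/(71 + 33) + 56510) = 1/((-388 - 99)/104 + 56510) = 1/((1/104)*(-487) + 56510) = 1/(-487/104 + 56510) = 1/(5876553/104) = 104/5876553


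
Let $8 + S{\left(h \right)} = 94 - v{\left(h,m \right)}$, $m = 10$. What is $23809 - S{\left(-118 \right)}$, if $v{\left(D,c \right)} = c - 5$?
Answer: $23728$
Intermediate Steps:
$v{\left(D,c \right)} = -5 + c$ ($v{\left(D,c \right)} = c - 5 = -5 + c$)
$S{\left(h \right)} = 81$ ($S{\left(h \right)} = -8 + \left(94 - \left(-5 + 10\right)\right) = -8 + \left(94 - 5\right) = -8 + 89 = 81$)
$23809 - S{\left(-118 \right)} = 23809 - 81 = 23728$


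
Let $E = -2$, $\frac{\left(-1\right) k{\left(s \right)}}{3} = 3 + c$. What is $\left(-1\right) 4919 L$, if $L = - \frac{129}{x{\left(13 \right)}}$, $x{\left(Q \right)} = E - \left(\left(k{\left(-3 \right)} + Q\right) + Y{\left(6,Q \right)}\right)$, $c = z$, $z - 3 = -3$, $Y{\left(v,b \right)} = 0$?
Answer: $- \frac{211517}{2} \approx -1.0576 \cdot 10^{5}$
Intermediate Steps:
$z = 0$ ($z = 3 - 3 = 0$)
$c = 0$
$k{\left(s \right)} = -9$ ($k{\left(s \right)} = - 3 \left(3 + 0\right) = \left(-3\right) 3 = -9$)
$x{\left(Q \right)} = 7 - Q$ ($x{\left(Q \right)} = -2 - \left(\left(-9 + Q\right) + 0\right) = -2 - \left(-9 + Q\right) = 7 - Q$)
$L = \frac{43}{2}$ ($L = - \frac{129}{7 - 13} = - \frac{129}{-6} = \left(-129\right) \left(- \frac{1}{6}\right) = \frac{43}{2} \approx 21.5$)
$\left(-1\right) 4919 L = \left(-1\right) 4919 \cdot \frac{43}{2} = \left(-4919\right) \frac{43}{2} = - \frac{211517}{2}$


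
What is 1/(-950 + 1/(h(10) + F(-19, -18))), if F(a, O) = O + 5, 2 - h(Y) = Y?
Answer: -21/19951 ≈ -0.0010526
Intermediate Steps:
h(Y) = 2 - Y
F(a, O) = 5 + O
1/(-950 + 1/(h(10) + F(-19, -18))) = 1/(-950 + 1/((2 - 1*10) + (5 - 18))) = 1/(-950 + 1/((2 - 10) - 13)) = 1/(-950 + 1/(-8 - 13)) = 1/(-950 + 1/(-21)) = 1/(-950 - 1/21) = 1/(-19951/21) = -21/19951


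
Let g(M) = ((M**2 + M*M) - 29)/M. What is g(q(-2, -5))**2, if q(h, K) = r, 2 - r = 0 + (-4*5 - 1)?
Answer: 1058841/529 ≈ 2001.6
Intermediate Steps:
r = 23 (r = 2 - (0 + (-4*5 - 1)) = 2 - (0 + (-20 - 1)) = 2 - (0 - 21) = 2 - 1*(-21) = 2 + 21 = 23)
q(h, K) = 23
g(M) = (-29 + 2*M**2)/M (g(M) = ((M**2 + M**2) - 29)/M = (2*M**2 - 29)/M = (-29 + 2*M**2)/M)
g(q(-2, -5))**2 = (-29/23 + 2*23)**2 = (-29*1/23 + 46)**2 = (-29/23 + 46)**2 = (1029/23)**2 = 1058841/529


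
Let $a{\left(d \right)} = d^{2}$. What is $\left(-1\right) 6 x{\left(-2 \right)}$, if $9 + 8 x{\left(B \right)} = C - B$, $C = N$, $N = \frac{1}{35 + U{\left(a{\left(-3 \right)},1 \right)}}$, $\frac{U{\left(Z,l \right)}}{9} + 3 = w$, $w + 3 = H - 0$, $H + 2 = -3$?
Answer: $\frac{1347}{256} \approx 5.2617$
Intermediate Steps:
$H = -5$ ($H = -2 - 3 = -5$)
$w = -8$ ($w = -3 - 5 = -8$)
$U{\left(Z,l \right)} = -99$ ($U{\left(Z,l \right)} = -27 + 9 \left(-8\right) = -27 - 72 = -99$)
$N = - \frac{1}{64}$ ($N = \frac{1}{35 - 99} = \frac{1}{-64} = - \frac{1}{64} \approx -0.015625$)
$C = - \frac{1}{64} \approx -0.015625$
$x{\left(B \right)} = - \frac{577}{512} - \frac{B}{8}$ ($x{\left(B \right)} = - \frac{9}{8} + \frac{- \frac{1}{64} - B}{8} = - \frac{9}{8} - \left(\frac{1}{512} + \frac{B}{8}\right) = - \frac{577}{512} - \frac{B}{8}$)
$\left(-1\right) 6 x{\left(-2 \right)} = \left(-1\right) 6 \left(- \frac{577}{512} - - \frac{1}{4}\right) = - 6 \left(- \frac{577}{512} + \frac{1}{4}\right) = \left(-6\right) \left(- \frac{449}{512}\right) = \frac{1347}{256}$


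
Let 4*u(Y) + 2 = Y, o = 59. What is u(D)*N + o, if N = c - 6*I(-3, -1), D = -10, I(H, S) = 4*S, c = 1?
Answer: -16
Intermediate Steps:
u(Y) = -½ + Y/4
N = 25 (N = 1 - 24*(-1) = 1 - 6*(-4) = 1 + 24 = 25)
u(D)*N + o = (-½ + (¼)*(-10))*25 + 59 = (-½ - 5/2)*25 + 59 = -3*25 + 59 = -75 + 59 = -16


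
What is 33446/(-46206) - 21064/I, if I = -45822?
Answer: -46606619/176437611 ≈ -0.26415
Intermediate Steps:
33446/(-46206) - 21064/I = 33446/(-46206) - 21064/(-45822) = 33446*(-1/46206) - 21064*(-1/45822) = -16723/23103 + 10532/22911 = -46606619/176437611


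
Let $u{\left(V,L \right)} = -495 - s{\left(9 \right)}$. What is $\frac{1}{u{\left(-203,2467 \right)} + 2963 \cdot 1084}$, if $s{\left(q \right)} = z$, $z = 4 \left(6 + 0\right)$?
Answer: $\frac{1}{3211373} \approx 3.1139 \cdot 10^{-7}$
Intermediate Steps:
$z = 24$ ($z = 4 \cdot 6 = 24$)
$s{\left(q \right)} = 24$
$u{\left(V,L \right)} = -519$ ($u{\left(V,L \right)} = -495 - 24 = -519$)
$\frac{1}{u{\left(-203,2467 \right)} + 2963 \cdot 1084} = \frac{1}{-519 + 2963 \cdot 1084} = \frac{1}{-519 + 3211892} = \frac{1}{3211373}$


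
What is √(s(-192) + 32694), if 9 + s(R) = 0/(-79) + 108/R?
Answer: √522951/4 ≈ 180.79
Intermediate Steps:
s(R) = -9 + 108/R (s(R) = -9 + (0/(-79) + 108/R) = -9 + (0*(-1/79) + 108/R) = -9 + (0 + 108/R) = -9 + 108/R)
√(s(-192) + 32694) = √((-9 + 108/(-192)) + 32694) = √((-9 + 108*(-1/192)) + 32694) = √((-9 - 9/16) + 32694) = √(-153/16 + 32694) = √(522951/16) = √522951/4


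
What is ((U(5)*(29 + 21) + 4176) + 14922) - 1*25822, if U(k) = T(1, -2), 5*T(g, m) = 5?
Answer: -6674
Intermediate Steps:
T(g, m) = 1 (T(g, m) = (⅕)*5 = 1)
U(k) = 1
((U(5)*(29 + 21) + 4176) + 14922) - 1*25822 = ((1*(29 + 21) + 4176) + 14922) - 1*25822 = ((1*50 + 4176) + 14922) - 25822 = ((50 + 4176) + 14922) - 25822 = (4226 + 14922) - 25822 = 19148 - 25822 = -6674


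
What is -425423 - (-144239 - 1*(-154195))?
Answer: -435379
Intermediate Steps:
-425423 - (-144239 - 1*(-154195)) = -425423 - (-144239 + 154195) = -425423 - 1*9956 = -425423 - 9956 = -435379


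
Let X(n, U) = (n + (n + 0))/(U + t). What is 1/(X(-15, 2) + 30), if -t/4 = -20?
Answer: 41/1215 ≈ 0.033745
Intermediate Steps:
t = 80 (t = -4*(-20) = 80)
X(n, U) = 2*n/(80 + U) (X(n, U) = (n + (n + 0))/(U + 80) = (n + n)/(80 + U) = (2*n)/(80 + U) = 2*n/(80 + U))
1/(X(-15, 2) + 30) = 1/(2*(-15)/(80 + 2) + 30) = 1/(2*(-15)/82 + 30) = 1/(2*(-15)*(1/82) + 30) = 1/(-15/41 + 30) = 1/(1215/41) = 41/1215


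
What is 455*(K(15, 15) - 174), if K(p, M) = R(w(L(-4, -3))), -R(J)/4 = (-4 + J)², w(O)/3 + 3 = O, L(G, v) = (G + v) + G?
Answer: -3930290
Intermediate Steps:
L(G, v) = v + 2*G
w(O) = -9 + 3*O
R(J) = -4*(-4 + J)²
K(p, M) = -8464 (K(p, M) = -4*(-4 + (-9 + 3*(-3 + 2*(-4))))² = -4*(-4 + (-9 + 3*(-3 - 8)))² = -4*(-4 + (-9 + 3*(-11)))² = -4*(-4 + (-9 - 33))² = -4*(-4 - 42)² = -4*(-46)² = -4*2116 = -8464)
455*(K(15, 15) - 174) = 455*(-8464 - 174) = 455*(-8638) = -3930290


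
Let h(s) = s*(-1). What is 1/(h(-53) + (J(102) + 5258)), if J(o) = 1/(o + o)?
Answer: 204/1083445 ≈ 0.00018829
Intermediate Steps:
J(o) = 1/(2*o)
h(s) = -s
1/(h(-53) + (J(102) + 5258)) = 1/(-1*(-53) + ((½)/102 + 5258)) = 1/(53 + ((½)*(1/102) + 5258)) = 1/(53 + (1/204 + 5258)) = 1/(53 + 1072633/204) = 1/(1083445/204) = 204/1083445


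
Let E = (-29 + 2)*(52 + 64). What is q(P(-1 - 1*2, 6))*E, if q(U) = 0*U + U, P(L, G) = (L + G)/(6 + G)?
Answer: -783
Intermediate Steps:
E = -3132 (E = -27*116 = -3132)
P(L, G) = (G + L)/(6 + G)
q(U) = U (q(U) = 0 + U = U)
q(P(-1 - 1*2, 6))*E = ((6 + (-1 - 1*2))/(6 + 6))*(-3132) = ((6 + (-1 - 2))/12)*(-3132) = ((6 - 3)/12)*(-3132) = ((1/12)*3)*(-3132) = (1/4)*(-3132) = -783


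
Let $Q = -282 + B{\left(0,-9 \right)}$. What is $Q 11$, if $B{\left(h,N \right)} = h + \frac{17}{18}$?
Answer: $- \frac{55649}{18} \approx -3091.6$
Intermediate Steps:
$B{\left(h,N \right)} = \frac{17}{18} + h$ ($B{\left(h,N \right)} = h + 17 \cdot \frac{1}{18} = h + \frac{17}{18} = \frac{17}{18} + h$)
$Q = - \frac{5059}{18}$ ($Q = -282 + \left(\frac{17}{18} + 0\right) = -282 + \frac{17}{18} = - \frac{5059}{18} \approx -281.06$)
$Q 11 = \left(- \frac{5059}{18}\right) 11 = - \frac{55649}{18}$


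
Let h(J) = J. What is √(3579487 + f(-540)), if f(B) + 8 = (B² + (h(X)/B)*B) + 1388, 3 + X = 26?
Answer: √3872490 ≈ 1967.9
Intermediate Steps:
X = 23 (X = -3 + 26 = 23)
f(B) = 1403 + B² (f(B) = -8 + ((B² + (23/B)*B) + 1388) = -8 + ((B² + 23) + 1388) = -8 + ((23 + B²) + 1388) = -8 + (1411 + B²) = 1403 + B²)
√(3579487 + f(-540)) = √(3579487 + (1403 + (-540)²)) = √(3579487 + (1403 + 291600)) = √(3579487 + 293003) = √3872490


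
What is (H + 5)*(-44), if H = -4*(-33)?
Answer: -6028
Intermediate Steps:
H = 132
(H + 5)*(-44) = (132 + 5)*(-44) = 137*(-44) = -6028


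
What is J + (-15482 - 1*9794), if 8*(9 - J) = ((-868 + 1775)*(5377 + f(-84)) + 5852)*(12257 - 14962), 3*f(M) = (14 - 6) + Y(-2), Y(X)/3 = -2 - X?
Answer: 39642870037/24 ≈ 1.6518e+9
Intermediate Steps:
Y(X) = -6 - 3*X (Y(X) = 3*(-2 - X) = -6 - 3*X)
f(M) = 8/3 (f(M) = ((14 - 6) + (-6 - 3*(-2)))/3 = (8 + (-6 + 6))/3 = (8 + 0)/3 = (1/3)*8 = 8/3)
J = 39643476661/24 (J = 9 - ((-868 + 1775)*(5377 + 8/3) + 5852)*(12257 - 14962)/8 = 9 - (907*(16139/3) + 5852)*(-2705)/8 = 9 - (14638073/3 + 5852)*(-2705)/8 = 9 - 14655629*(-2705)/24 = 9 - 1/8*(-39643476445/3) = 9 + 39643476445/24 = 39643476661/24 ≈ 1.6518e+9)
J + (-15482 - 1*9794) = 39643476661/24 + (-15482 - 1*9794) = 39643476661/24 + (-15482 - 9794) = 39643476661/24 - 25276 = 39642870037/24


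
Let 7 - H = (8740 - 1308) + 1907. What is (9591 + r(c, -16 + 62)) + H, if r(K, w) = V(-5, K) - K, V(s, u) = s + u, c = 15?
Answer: 254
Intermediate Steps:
r(K, w) = -5 (r(K, w) = (-5 + K) - K = -5)
H = -9332 (H = 7 - ((8740 - 1308) + 1907) = 7 - (7432 + 1907) = 7 - 1*9339 = 7 - 9339 = -9332)
(9591 + r(c, -16 + 62)) + H = (9591 - 5) - 9332 = 9586 - 9332 = 254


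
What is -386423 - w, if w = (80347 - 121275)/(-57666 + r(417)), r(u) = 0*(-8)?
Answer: -11141754823/28833 ≈ -3.8642e+5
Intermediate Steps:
r(u) = 0
w = 20464/28833 (w = (80347 - 121275)/(-57666 + 0) = -40928/(-57666) = -40928*(-1/57666) = 20464/28833 ≈ 0.70974)
-386423 - w = -386423 - 1*20464/28833 = -386423 - 20464/28833 = -11141754823/28833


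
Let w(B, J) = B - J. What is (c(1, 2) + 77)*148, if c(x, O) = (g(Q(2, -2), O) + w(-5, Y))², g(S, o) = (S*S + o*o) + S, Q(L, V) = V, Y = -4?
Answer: 15096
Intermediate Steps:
g(S, o) = S + S² + o² (g(S, o) = (S² + o²) + S = S + S² + o²)
c(x, O) = (1 + O²)² (c(x, O) = ((-2 + (-2)² + O²) + (-5 - 1*(-4)))² = ((-2 + 4 + O²) + (-5 + 4))² = ((2 + O²) - 1)² = (1 + O²)²)
(c(1, 2) + 77)*148 = ((1 + 2²)² + 77)*148 = ((1 + 4)² + 77)*148 = (5² + 77)*148 = (25 + 77)*148 = 102*148 = 15096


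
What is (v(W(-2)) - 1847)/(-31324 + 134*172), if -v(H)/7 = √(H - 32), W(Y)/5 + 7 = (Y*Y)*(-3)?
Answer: 1847/8276 + 7*I*√127/8276 ≈ 0.22318 + 0.0095319*I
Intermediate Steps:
W(Y) = -35 - 15*Y² (W(Y) = -35 + 5*((Y*Y)*(-3)) = -35 + 5*(Y²*(-3)) = -35 + 5*(-3*Y²) = -35 - 15*Y²)
v(H) = -7*√(-32 + H) (v(H) = -7*√(H - 32) = -7*√(-32 + H))
(v(W(-2)) - 1847)/(-31324 + 134*172) = (-7*√(-32 + (-35 - 15*(-2)²)) - 1847)/(-31324 + 134*172) = (-7*√(-32 + (-35 - 15*4)) - 1847)/(-31324 + 23048) = (-7*√(-32 + (-35 - 60)) - 1847)/(-8276) = (-7*√(-32 - 95) - 1847)*(-1/8276) = (-7*I*√127 - 1847)*(-1/8276) = (-1847 - 7*I*√127)*(-1/8276) = 1847/8276 + 7*I*√127/8276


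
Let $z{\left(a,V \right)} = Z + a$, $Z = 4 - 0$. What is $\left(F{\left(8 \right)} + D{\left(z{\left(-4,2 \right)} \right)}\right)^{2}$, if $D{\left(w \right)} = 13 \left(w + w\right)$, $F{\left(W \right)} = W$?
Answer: $64$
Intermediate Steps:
$Z = 4$ ($Z = 4 + 0 = 4$)
$z{\left(a,V \right)} = 4 + a$
$D{\left(w \right)} = 26 w$ ($D{\left(w \right)} = 13 \cdot 2 w = 26 w$)
$\left(F{\left(8 \right)} + D{\left(z{\left(-4,2 \right)} \right)}\right)^{2} = \left(8 + 26 \left(4 - 4\right)\right)^{2} = \left(8 + 26 \cdot 0\right)^{2} = \left(8 + 0\right)^{2} = 8^{2} = 64$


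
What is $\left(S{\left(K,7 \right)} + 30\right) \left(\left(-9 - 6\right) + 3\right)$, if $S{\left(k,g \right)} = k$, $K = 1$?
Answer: $-372$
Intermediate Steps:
$\left(S{\left(K,7 \right)} + 30\right) \left(\left(-9 - 6\right) + 3\right) = \left(1 + 30\right) \left(\left(-9 - 6\right) + 3\right) = 31 \left(-15 + 3\right) = 31 \left(-12\right) = -372$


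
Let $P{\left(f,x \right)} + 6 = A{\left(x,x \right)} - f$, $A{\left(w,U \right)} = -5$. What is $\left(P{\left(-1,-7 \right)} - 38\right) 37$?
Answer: $-1776$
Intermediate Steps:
$P{\left(f,x \right)} = -11 - f$ ($P{\left(f,x \right)} = -6 - \left(5 + f\right) = -11 - f$)
$\left(P{\left(-1,-7 \right)} - 38\right) 37 = \left(\left(-11 - -1\right) - 38\right) 37 = \left(\left(-11 + 1\right) - 38\right) 37 = \left(-10 - 38\right) 37 = \left(-48\right) 37 = -1776$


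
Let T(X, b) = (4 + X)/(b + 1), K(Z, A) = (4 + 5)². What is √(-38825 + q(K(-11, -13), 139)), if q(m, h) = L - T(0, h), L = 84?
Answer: 4*I*√2966110/35 ≈ 196.83*I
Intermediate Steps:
K(Z, A) = 81 (K(Z, A) = 9² = 81)
T(X, b) = (4 + X)/(1 + b)
q(m, h) = 84 - 4/(1 + h) (q(m, h) = 84 - (4 + 0)/(1 + h) = 84 - 4/(1 + h))
√(-38825 + q(K(-11, -13), 139)) = √(-38825 + 4*(20 + 21*139)/(1 + 139)) = √(-38825 + 4*(20 + 2919)/140) = √(-38825 + 4*(1/140)*2939) = √(-38825 + 2939/35) = √(-1355936/35) = 4*I*√2966110/35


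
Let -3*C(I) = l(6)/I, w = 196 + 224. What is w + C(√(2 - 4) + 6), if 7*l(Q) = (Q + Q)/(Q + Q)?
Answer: 55859/133 + I*√2/798 ≈ 419.99 + 0.0017722*I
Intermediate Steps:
l(Q) = ⅐ (l(Q) = ((Q + Q)/(Q + Q))/7 = ((2*Q)/((2*Q)))/7 = ((2*Q)*(1/(2*Q)))/7 = (⅐)*1 = ⅐)
w = 420
C(I) = -1/(21*I)
w + C(√(2 - 4) + 6) = 420 - 1/(21*(√(2 - 4) + 6)) = 420 - 1/(21*(√(-2) + 6)) = 420 - 1/(21*(I*√2 + 6)) = 420 - 1/(21*(6 + I*√2))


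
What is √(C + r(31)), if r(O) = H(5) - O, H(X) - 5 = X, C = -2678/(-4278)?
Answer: 2*I*√23304405/2139 ≈ 4.5138*I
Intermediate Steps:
C = 1339/2139 (C = -2678*(-1/4278) = 1339/2139 ≈ 0.62599)
H(X) = 5 + X
r(O) = 10 - O (r(O) = (5 + 5) - O = 10 - O)
√(C + r(31)) = √(1339/2139 + (10 - 1*31)) = √(1339/2139 + (10 - 31)) = √(1339/2139 - 21) = √(-43580/2139) = 2*I*√23304405/2139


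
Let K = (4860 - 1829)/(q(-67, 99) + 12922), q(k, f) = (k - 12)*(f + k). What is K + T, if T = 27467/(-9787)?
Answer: -255827601/101726078 ≈ -2.5149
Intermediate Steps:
q(k, f) = (-12 + k)*(f + k)
T = -27467/9787 (T = 27467*(-1/9787) = -27467/9787 ≈ -2.8065)
K = 3031/10394 (K = (4860 - 1829)/(((-67)² - 12*99 - 12*(-67) + 99*(-67)) + 12922) = 3031/((4489 - 1188 + 804 - 6633) + 12922) = 3031/(-2528 + 12922) = 3031/10394 ≈ 0.29161)
K + T = 3031/10394 - 27467/9787 = -255827601/101726078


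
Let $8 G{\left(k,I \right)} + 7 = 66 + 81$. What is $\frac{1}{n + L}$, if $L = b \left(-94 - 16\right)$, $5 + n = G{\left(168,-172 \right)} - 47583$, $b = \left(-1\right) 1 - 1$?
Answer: $- \frac{2}{94701} \approx -2.1119 \cdot 10^{-5}$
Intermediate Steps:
$G{\left(k,I \right)} = \frac{35}{2}$ ($G{\left(k,I \right)} = - \frac{7}{8} + \frac{66 + 81}{8} = - \frac{7}{8} + \frac{1}{8} \cdot 147 = - \frac{7}{8} + \frac{147}{8} = \frac{35}{2}$)
$b = -2$ ($b = -1 - 1 = -2$)
$n = - \frac{95141}{2}$ ($n = -5 + \left(\frac{35}{2} - 47583\right) = -5 - \frac{95131}{2} = - \frac{95141}{2} \approx -47571.0$)
$L = 220$ ($L = - 2 \left(-94 - 16\right) = \left(-2\right) \left(-110\right) = 220$)
$\frac{1}{n + L} = \frac{1}{- \frac{95141}{2} + 220} = \frac{1}{- \frac{94701}{2}} = - \frac{2}{94701}$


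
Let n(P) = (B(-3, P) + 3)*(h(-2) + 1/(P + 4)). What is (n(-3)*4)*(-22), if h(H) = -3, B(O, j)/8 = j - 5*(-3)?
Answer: 17424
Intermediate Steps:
B(O, j) = 120 + 8*j (B(O, j) = 8*(j - 5*(-3)) = 8*(j + 15) = 8*(15 + j) = 120 + 8*j)
n(P) = (-3 + 1/(4 + P))*(123 + 8*P) (n(P) = ((120 + 8*P) + 3)*(-3 + 1/(P + 4)) = (123 + 8*P)*(-3 + 1/(4 + P)) = (-3 + 1/(4 + P))*(123 + 8*P))
(n(-3)*4)*(-22) = (((-1353 - 457*(-3) - 24*(-3)²)/(4 - 3))*4)*(-22) = (((-1353 + 1371 - 24*9)/1)*4)*(-22) = ((1*(-1353 + 1371 - 216))*4)*(-22) = ((1*(-198))*4)*(-22) = -198*4*(-22) = -792*(-22) = 17424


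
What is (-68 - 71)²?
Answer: 19321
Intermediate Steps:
(-68 - 71)² = (-139)² = 19321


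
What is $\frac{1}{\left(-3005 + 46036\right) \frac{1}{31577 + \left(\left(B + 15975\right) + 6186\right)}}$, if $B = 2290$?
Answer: $\frac{56028}{43031} \approx 1.302$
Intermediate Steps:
$\frac{1}{\left(-3005 + 46036\right) \frac{1}{31577 + \left(\left(B + 15975\right) + 6186\right)}} = \frac{1}{\left(-3005 + 46036\right) \frac{1}{31577 + \left(\left(2290 + 15975\right) + 6186\right)}} = \frac{1}{43031 \frac{1}{31577 + \left(18265 + 6186\right)}} = \frac{1}{43031 \frac{1}{31577 + 24451}} = \frac{1}{43031 \cdot \frac{1}{56028}} = \frac{1}{\frac{43031}{56028}} = \frac{56028}{43031}$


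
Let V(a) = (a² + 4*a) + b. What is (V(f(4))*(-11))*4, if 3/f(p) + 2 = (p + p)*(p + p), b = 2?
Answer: -92851/961 ≈ -96.619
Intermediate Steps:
f(p) = 3/(-2 + 4*p²) (f(p) = 3/(-2 + (p + p)*(p + p)) = 3/(-2 + (2*p)*(2*p)) = 3/(-2 + 4*p²))
V(a) = 2 + a² + 4*a (V(a) = (a² + 4*a) + 2 = 2 + a² + 4*a)
(V(f(4))*(-11))*4 = ((2 + (3/(2*(-1 + 2*4²)))² + 4*(3/(2*(-1 + 2*4²))))*(-11))*4 = ((2 + (3/(2*(-1 + 2*16)))² + 4*(3/(2*(-1 + 2*16))))*(-11))*4 = ((2 + (3/(2*(-1 + 32)))² + 4*(3/(2*(-1 + 32))))*(-11))*4 = ((2 + ((3/2)/31)² + 4*((3/2)/31))*(-11))*4 = ((2 + ((3/2)*(1/31))² + 4*((3/2)*(1/31)))*(-11))*4 = ((2 + (3/62)² + 4*(3/62))*(-11))*4 = ((2 + 9/3844 + 6/31)*(-11))*4 = ((8441/3844)*(-11))*4 = -92851/3844*4 = -92851/961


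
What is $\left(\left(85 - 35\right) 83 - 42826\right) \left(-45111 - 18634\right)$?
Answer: $2465401620$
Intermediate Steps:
$\left(\left(85 - 35\right) 83 - 42826\right) \left(-45111 - 18634\right) = \left(50 \cdot 83 - 42826\right) \left(-63745\right) = \left(4150 - 42826\right) \left(-63745\right) = \left(-38676\right) \left(-63745\right) = 2465401620$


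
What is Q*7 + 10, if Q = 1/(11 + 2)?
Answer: 137/13 ≈ 10.538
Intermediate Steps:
Q = 1/13 ≈ 0.076923
Q*7 + 10 = (1/13)*7 + 10 = 7/13 + 10 = 137/13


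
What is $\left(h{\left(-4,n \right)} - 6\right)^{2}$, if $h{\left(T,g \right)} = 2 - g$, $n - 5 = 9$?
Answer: $324$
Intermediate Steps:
$n = 14$ ($n = 5 + 9 = 14$)
$\left(h{\left(-4,n \right)} - 6\right)^{2} = \left(\left(2 - 14\right) - 6\right)^{2} = \left(-12 - 6\right)^{2} = \left(-18\right)^{2} = 324$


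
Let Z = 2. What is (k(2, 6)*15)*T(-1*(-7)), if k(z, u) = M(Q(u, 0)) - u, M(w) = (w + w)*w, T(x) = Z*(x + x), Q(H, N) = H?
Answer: 27720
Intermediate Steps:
T(x) = 4*x (T(x) = 2*(x + x) = 2*(2*x) = 4*x)
M(w) = 2*w**2 (M(w) = (2*w)*w = 2*w**2)
k(z, u) = -u + 2*u**2 (k(z, u) = 2*u**2 - u = -u + 2*u**2)
(k(2, 6)*15)*T(-1*(-7)) = ((6*(-1 + 2*6))*15)*(4*(-1*(-7))) = ((6*(-1 + 12))*15)*(4*7) = ((6*11)*15)*28 = (66*15)*28 = 990*28 = 27720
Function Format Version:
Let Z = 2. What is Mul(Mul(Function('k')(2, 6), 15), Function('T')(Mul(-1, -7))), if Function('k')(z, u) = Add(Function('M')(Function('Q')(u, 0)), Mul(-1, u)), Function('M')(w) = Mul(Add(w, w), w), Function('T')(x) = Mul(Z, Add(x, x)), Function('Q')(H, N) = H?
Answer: 27720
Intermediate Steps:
Function('T')(x) = Mul(4, x) (Function('T')(x) = Mul(2, Add(x, x)) = Mul(2, Mul(2, x)) = Mul(4, x))
Function('M')(w) = Mul(2, Pow(w, 2)) (Function('M')(w) = Mul(Mul(2, w), w) = Mul(2, Pow(w, 2)))
Function('k')(z, u) = Add(Mul(-1, u), Mul(2, Pow(u, 2))) (Function('k')(z, u) = Add(Mul(2, Pow(u, 2)), Mul(-1, u)) = Add(Mul(-1, u), Mul(2, Pow(u, 2))))
Mul(Mul(Function('k')(2, 6), 15), Function('T')(Mul(-1, -7))) = Mul(Mul(Mul(6, Add(-1, Mul(2, 6))), 15), Mul(4, Mul(-1, -7))) = Mul(Mul(Mul(6, Add(-1, 12)), 15), Mul(4, 7)) = Mul(Mul(Mul(6, 11), 15), 28) = Mul(Mul(66, 15), 28) = Mul(990, 28) = 27720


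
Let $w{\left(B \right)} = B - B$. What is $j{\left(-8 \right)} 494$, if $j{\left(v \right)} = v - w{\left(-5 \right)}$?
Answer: $-3952$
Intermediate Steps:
$w{\left(B \right)} = 0$
$j{\left(v \right)} = v$ ($j{\left(v \right)} = v - 0 = v + 0 = v$)
$j{\left(-8 \right)} 494 = \left(-8\right) 494 = -3952$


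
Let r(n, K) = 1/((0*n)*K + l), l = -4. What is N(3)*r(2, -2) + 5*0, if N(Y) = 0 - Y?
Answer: ¾ ≈ 0.75000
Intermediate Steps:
N(Y) = -Y
r(n, K) = -¼ (r(n, K) = 1/((0*n)*K - 4) = 1/(0*K - 4) = 1/(0 - 4) = 1/(-4) = -¼)
N(3)*r(2, -2) + 5*0 = -1*3*(-¼) + 5*0 = -3*(-¼) + 0 = ¾ + 0 = ¾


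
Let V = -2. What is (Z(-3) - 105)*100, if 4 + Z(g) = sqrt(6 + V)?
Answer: -10700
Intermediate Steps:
Z(g) = -2 (Z(g) = -4 + sqrt(6 - 2) = -4 + sqrt(4) = -4 + 2 = -2)
(Z(-3) - 105)*100 = (-2 - 105)*100 = -107*100 = -10700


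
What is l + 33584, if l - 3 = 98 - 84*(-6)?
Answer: 34189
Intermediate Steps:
l = 605 (l = 3 + (98 - 84*(-6)) = 3 + (98 + 504) = 3 + 602 = 605)
l + 33584 = 605 + 33584 = 34189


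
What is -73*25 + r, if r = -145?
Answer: -1970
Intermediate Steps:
-73*25 + r = -73*25 - 145 = -1825 - 145 = -1970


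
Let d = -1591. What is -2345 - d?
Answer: -754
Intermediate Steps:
-2345 - d = -2345 - 1*(-1591) = -2345 + 1591 = -754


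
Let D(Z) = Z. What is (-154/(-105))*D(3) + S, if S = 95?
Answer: 497/5 ≈ 99.400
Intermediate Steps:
(-154/(-105))*D(3) + S = -154/(-105)*3 + 95 = -154*(-1/105)*3 + 95 = (22/15)*3 + 95 = 22/5 + 95 = 497/5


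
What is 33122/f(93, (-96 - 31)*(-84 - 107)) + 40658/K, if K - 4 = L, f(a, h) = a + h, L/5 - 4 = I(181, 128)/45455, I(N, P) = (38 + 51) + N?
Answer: 2251882090672/1329838725 ≈ 1693.3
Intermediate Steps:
I(N, P) = 89 + N
L = 182090/9091 (L = 20 + 5*((89 + 181)/45455) = 20 + 5*(270*(1/45455)) = 20 + 5*(54/9091) = 20 + 270/9091 = 182090/9091 ≈ 20.030)
K = 218454/9091 (K = 4 + 182090/9091 = 218454/9091 ≈ 24.030)
33122/f(93, (-96 - 31)*(-84 - 107)) + 40658/K = 33122/(93 + (-96 - 31)*(-84 - 107)) + 40658/(218454/9091) = 33122/(93 - 127*(-191)) + 40658*(9091/218454) = 33122/(93 + 24257) + 184810939/109227 = 33122/24350 + 184810939/109227 = 33122*(1/24350) + 184810939/109227 = 16561/12175 + 184810939/109227 = 2251882090672/1329838725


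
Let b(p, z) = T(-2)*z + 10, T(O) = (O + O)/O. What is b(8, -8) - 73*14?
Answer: -1028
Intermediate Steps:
T(O) = 2 (T(O) = (2*O)/O = 2)
b(p, z) = 10 + 2*z (b(p, z) = 2*z + 10 = 10 + 2*z)
b(8, -8) - 73*14 = (10 + 2*(-8)) - 73*14 = (10 - 16) - 1022 = -6 - 1022 = -1028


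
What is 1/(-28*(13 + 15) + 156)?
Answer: -1/628 ≈ -0.0015924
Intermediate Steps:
1/(-28*(13 + 15) + 156) = 1/(-28*28 + 156) = 1/(-784 + 156) = 1/(-628) = -1/628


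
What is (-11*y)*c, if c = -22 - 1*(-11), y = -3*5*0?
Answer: 0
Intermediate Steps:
y = 0 (y = -15*0 = 0)
c = -11 (c = -22 + 11 = -11)
(-11*y)*c = -11*0*(-11) = 0*(-11) = 0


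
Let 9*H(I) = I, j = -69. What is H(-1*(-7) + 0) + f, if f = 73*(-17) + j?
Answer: -11783/9 ≈ -1309.2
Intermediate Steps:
H(I) = I/9
f = -1310 (f = 73*(-17) - 69 = -1241 - 69 = -1310)
H(-1*(-7) + 0) + f = (-1*(-7) + 0)/9 - 1310 = (7 + 0)/9 - 1310 = (⅑)*7 - 1310 = 7/9 - 1310 = -11783/9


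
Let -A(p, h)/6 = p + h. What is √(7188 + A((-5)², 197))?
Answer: 4*√366 ≈ 76.525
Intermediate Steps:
A(p, h) = -6*h - 6*p (A(p, h) = -6*(p + h) = -6*(h + p) = -6*h - 6*p)
√(7188 + A((-5)², 197)) = √(7188 + (-6*197 - 6*(-5)²)) = √(7188 + (-1182 - 6*25)) = √(7188 + (-1182 - 150)) = √(7188 - 1332) = √5856 = 4*√366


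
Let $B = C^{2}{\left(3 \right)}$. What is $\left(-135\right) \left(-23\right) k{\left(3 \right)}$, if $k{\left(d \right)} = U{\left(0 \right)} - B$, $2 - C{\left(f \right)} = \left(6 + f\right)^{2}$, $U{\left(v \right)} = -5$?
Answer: $-19393830$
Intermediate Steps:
$C{\left(f \right)} = 2 - \left(6 + f\right)^{2}$
$B = 6241$ ($B = \left(2 - \left(6 + 3\right)^{2}\right)^{2} = \left(2 - 9^{2}\right)^{2} = \left(2 - 81\right)^{2} = \left(-79\right)^{2} = 6241$)
$k{\left(d \right)} = -6246$ ($k{\left(d \right)} = -5 - 6241 = -6246$)
$\left(-135\right) \left(-23\right) k{\left(3 \right)} = \left(-135\right) \left(-23\right) \left(-6246\right) = 3105 \left(-6246\right) = -19393830$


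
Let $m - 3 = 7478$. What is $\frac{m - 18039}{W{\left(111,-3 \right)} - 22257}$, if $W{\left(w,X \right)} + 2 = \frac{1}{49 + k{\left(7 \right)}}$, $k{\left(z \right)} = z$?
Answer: $\frac{591248}{1246503} \approx 0.47433$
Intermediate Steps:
$m = 7481$ ($m = 3 + 7478 = 7481$)
$W{\left(w,X \right)} = - \frac{111}{56}$ ($W{\left(w,X \right)} = -2 + \frac{1}{49 + 7} = -2 + \frac{1}{56} = - \frac{111}{56}$)
$\frac{m - 18039}{W{\left(111,-3 \right)} - 22257} = \frac{7481 - 18039}{- \frac{111}{56} - 22257} = - \frac{10558}{- \frac{1246503}{56}} = \left(-10558\right) \left(- \frac{56}{1246503}\right) = \frac{591248}{1246503}$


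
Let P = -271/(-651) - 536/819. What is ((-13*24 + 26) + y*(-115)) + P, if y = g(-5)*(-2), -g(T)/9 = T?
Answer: 255508849/25389 ≈ 10064.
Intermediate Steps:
P = -6047/25389 (P = -271*(-1/651) - 536*1/819 = 271/651 - 536/819 = -6047/25389 ≈ -0.23817)
g(T) = -9*T
y = -90 (y = -9*(-5)*(-2) = 45*(-2) = -90)
((-13*24 + 26) + y*(-115)) + P = ((-13*24 + 26) - 90*(-115)) - 6047/25389 = ((-312 + 26) + 10350) - 6047/25389 = (-286 + 10350) - 6047/25389 = 10064 - 6047/25389 = 255508849/25389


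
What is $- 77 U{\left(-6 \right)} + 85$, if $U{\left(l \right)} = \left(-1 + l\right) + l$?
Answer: $1086$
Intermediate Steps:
$U{\left(l \right)} = -1 + 2 l$
$- 77 U{\left(-6 \right)} + 85 = - 77 \left(-1 + 2 \left(-6\right)\right) + 85 = - 77 \left(-1 - 12\right) + 85 = \left(-77\right) \left(-13\right) + 85 = 1001 + 85 = 1086$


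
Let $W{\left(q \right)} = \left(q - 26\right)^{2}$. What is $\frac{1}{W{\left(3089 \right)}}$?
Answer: $\frac{1}{9381969} \approx 1.0659 \cdot 10^{-7}$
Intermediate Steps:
$W{\left(q \right)} = \left(-26 + q\right)^{2}$
$\frac{1}{W{\left(3089 \right)}} = \frac{1}{\left(-26 + 3089\right)^{2}} = \frac{1}{3063^{2}} = \frac{1}{9381969}$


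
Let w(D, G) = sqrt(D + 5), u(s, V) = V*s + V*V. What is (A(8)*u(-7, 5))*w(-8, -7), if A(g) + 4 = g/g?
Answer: 30*I*sqrt(3) ≈ 51.962*I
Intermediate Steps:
u(s, V) = V**2 + V*s (u(s, V) = V*s + V**2 = V**2 + V*s)
w(D, G) = sqrt(5 + D)
A(g) = -3 (A(g) = -4 + g/g = -4 + 1 = -3)
(A(8)*u(-7, 5))*w(-8, -7) = (-15*(5 - 7))*sqrt(5 - 8) = (-15*(-2))*sqrt(-3) = (-3*(-10))*(I*sqrt(3)) = 30*(I*sqrt(3)) = 30*I*sqrt(3)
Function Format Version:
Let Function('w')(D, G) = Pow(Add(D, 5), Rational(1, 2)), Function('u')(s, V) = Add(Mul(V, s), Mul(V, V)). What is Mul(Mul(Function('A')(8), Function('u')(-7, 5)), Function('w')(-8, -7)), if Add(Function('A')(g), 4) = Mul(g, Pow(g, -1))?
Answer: Mul(30, I, Pow(3, Rational(1, 2))) ≈ Mul(51.962, I)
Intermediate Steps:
Function('u')(s, V) = Add(Pow(V, 2), Mul(V, s)) (Function('u')(s, V) = Add(Mul(V, s), Pow(V, 2)) = Add(Pow(V, 2), Mul(V, s)))
Function('w')(D, G) = Pow(Add(5, D), Rational(1, 2))
Function('A')(g) = -3 (Function('A')(g) = Add(-4, Mul(g, Pow(g, -1))) = Add(-4, 1) = -3)
Mul(Mul(Function('A')(8), Function('u')(-7, 5)), Function('w')(-8, -7)) = Mul(Mul(-3, Mul(5, Add(5, -7))), Pow(Add(5, -8), Rational(1, 2))) = Mul(Mul(-3, Mul(5, -2)), Pow(-3, Rational(1, 2))) = Mul(Mul(-3, -10), Mul(I, Pow(3, Rational(1, 2)))) = Mul(30, Mul(I, Pow(3, Rational(1, 2)))) = Mul(30, I, Pow(3, Rational(1, 2)))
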